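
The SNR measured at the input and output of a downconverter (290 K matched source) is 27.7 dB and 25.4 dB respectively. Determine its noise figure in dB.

NF (dB) = SNR_in(dB) − SNR_out(dB) when the source is at T₀
NF = 27.7 − 25.4 = 2.3 dB

2.3 dB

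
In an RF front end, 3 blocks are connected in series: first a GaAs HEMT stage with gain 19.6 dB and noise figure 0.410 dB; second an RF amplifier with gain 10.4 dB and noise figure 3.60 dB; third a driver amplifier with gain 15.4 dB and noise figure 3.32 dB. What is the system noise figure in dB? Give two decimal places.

0.47 dB

Convert to linear (a loss of L dB is a gain of −L dB): F_i = 10^(NF_i/10), G_i = 10^(G_i,dB/10)
  Stage 1: F_1 = 10^(0.410/10) = 1.099, G_1 = 10^(19.6/10) = 91.20
  Stage 2: F_2 = 10^(3.60/10) = 2.291, G_2 = 10^(10.4/10) = 10.96
  Stage 3: F_3 = 10^(3.32/10) = 2.148, G_3 = 10^(15.4/10) = 34.67
Friis cascade:
  F = 1.099 + (2.291 − 1)/91.20 + (2.148 − 1)/1000 = 1.114
NF = 10 log₁₀(1.114) = 0.47 dB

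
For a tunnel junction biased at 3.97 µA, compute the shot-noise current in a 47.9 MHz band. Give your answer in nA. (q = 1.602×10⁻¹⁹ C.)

7.81 nA

I_n = √(2qI·B)
2qI·B = 2 × 1.602×10⁻¹⁹ × 3.97×10⁻⁶ × 4.79×10⁷ = 6.09×10⁻¹⁷ A²
I_n = √(6.09×10⁻¹⁷) = 7.81×10⁻⁹ A = 7.81 nA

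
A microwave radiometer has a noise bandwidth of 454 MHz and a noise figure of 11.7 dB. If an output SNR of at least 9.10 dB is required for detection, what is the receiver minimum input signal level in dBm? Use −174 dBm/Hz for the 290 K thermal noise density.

−66.6 dBm

Sensitivity = −174 + 10 log₁₀(B) + NF + SNR_min
= −174 + 86.57 + 11.7 + 9.10
= −66.63 dBm → −66.6 dBm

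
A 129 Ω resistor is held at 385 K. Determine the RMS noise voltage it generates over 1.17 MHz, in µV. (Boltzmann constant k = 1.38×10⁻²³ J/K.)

1.79 µV

V_n = √(4kTRB)
4kTRB = 4 × 1.38×10⁻²³ × 385 × 1.29×10² × 1.17×10⁶ = 3.21×10⁻¹² V²
V_n = √(3.21×10⁻¹²) = 1.79×10⁻⁶ V = 1.79 µV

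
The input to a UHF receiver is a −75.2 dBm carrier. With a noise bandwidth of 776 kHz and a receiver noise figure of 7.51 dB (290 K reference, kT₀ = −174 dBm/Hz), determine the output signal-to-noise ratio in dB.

Noise floor: N = −174 + 10 log₁₀(B) + NF
10 log₁₀(7.76×10⁵) = 58.9 dB
N = −174 + 58.9 + 7.51 = −107.59 dBm
SNR = P_sig − N = −75.2 − (−107.59) = 32.39 dB → 32.4 dB

32.4 dB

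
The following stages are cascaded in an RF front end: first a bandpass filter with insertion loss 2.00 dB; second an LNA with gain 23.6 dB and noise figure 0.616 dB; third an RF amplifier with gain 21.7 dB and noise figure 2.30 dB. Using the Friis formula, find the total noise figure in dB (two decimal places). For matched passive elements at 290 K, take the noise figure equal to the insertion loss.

Convert to linear (a loss of L dB is a gain of −L dB): F_i = 10^(NF_i/10), G_i = 10^(G_i,dB/10)
  Stage 1: F_1 = 10^(2.00/10) = 1.585, G_1 = 10^(−2.00/10) = 0.6310
  Stage 2: F_2 = 10^(0.616/10) = 1.152, G_2 = 10^(23.6/10) = 229.1
  Stage 3: F_3 = 10^(2.30/10) = 1.698, G_3 = 10^(21.7/10) = 147.9
Friis cascade:
  F = 1.585 + (1.152 − 1)/0.6310 + (1.698 − 1)/144.5 = 1.831
NF = 10 log₁₀(1.831) = 2.63 dB

2.63 dB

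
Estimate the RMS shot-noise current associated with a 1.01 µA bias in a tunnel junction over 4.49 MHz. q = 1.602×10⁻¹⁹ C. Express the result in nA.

I_n = √(2qI·B)
2qI·B = 2 × 1.602×10⁻¹⁹ × 1.01×10⁻⁶ × 4.49×10⁶ = 1.45×10⁻¹⁸ A²
I_n = √(1.45×10⁻¹⁸) = 1.21×10⁻⁹ A = 1.21 nA

1.21 nA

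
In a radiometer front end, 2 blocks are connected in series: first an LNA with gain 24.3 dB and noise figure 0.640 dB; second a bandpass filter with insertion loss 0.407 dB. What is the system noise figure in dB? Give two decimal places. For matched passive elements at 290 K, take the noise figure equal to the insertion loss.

Convert to linear (a loss of L dB is a gain of −L dB): F_i = 10^(NF_i/10), G_i = 10^(G_i,dB/10)
  Stage 1: F_1 = 10^(0.640/10) = 1.159, G_1 = 10^(24.3/10) = 269.2
  Stage 2: F_2 = 10^(0.407/10) = 1.098, G_2 = 10^(−0.407/10) = 0.9105
Friis cascade:
  F = 1.159 + (1.098 − 1)/269.2 = 1.159
NF = 10 log₁₀(1.159) = 0.64 dB

0.64 dB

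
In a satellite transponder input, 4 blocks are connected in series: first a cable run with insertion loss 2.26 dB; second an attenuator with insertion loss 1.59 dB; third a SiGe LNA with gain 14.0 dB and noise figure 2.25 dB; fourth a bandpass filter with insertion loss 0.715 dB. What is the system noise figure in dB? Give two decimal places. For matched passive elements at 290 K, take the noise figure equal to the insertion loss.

6.12 dB

Convert to linear (a loss of L dB is a gain of −L dB): F_i = 10^(NF_i/10), G_i = 10^(G_i,dB/10)
  Stage 1: F_1 = 10^(2.26/10) = 1.683, G_1 = 10^(−2.26/10) = 0.5943
  Stage 2: F_2 = 10^(1.59/10) = 1.442, G_2 = 10^(−1.59/10) = 0.6934
  Stage 3: F_3 = 10^(2.25/10) = 1.679, G_3 = 10^(14.0/10) = 25.12
  Stage 4: F_4 = 10^(0.715/10) = 1.179, G_4 = 10^(−0.715/10) = 0.8482
Friis cascade:
  F = 1.683 + (1.442 − 1)/0.5943 + (1.679 − 1)/0.4121 + (1.179 − 1)/10.35 = 4.091
NF = 10 log₁₀(4.091) = 6.12 dB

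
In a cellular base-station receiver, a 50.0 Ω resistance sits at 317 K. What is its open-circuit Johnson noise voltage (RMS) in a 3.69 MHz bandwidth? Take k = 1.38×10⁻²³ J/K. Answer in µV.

V_n = √(4kTRB)
4kTRB = 4 × 1.38×10⁻²³ × 317 × 5.00×10¹ × 3.69×10⁶ = 3.23×10⁻¹² V²
V_n = √(3.23×10⁻¹²) = 1.80×10⁻⁶ V = 1.80 µV

1.80 µV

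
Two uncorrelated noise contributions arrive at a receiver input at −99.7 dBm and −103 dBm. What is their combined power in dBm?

Convert to linear, add, convert back:
P₁ = 1.07×10⁻¹³ W, P₂ = 5.01×10⁻¹⁴ W
P_tot = 1.57×10⁻¹³ W → 10 log₁₀(P_tot / 10⁻³) = −98.0 dBm

−98.0 dBm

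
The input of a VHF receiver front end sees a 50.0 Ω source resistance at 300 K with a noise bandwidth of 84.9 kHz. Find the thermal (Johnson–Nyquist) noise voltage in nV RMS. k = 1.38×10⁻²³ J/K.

265 nV

V_n = √(4kTRB)
4kTRB = 4 × 1.38×10⁻²³ × 300 × 5.00×10¹ × 8.49×10⁴ = 7.03×10⁻¹⁴ V²
V_n = √(7.03×10⁻¹⁴) = 2.65×10⁻⁷ V = 265 nV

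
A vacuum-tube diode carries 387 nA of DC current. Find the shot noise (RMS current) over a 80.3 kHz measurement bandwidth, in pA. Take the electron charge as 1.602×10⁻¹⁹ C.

99.8 pA

I_n = √(2qI·B)
2qI·B = 2 × 1.602×10⁻¹⁹ × 3.87×10⁻⁷ × 8.03×10⁴ = 9.96×10⁻²¹ A²
I_n = √(9.96×10⁻²¹) = 9.98×10⁻¹¹ A = 99.8 pA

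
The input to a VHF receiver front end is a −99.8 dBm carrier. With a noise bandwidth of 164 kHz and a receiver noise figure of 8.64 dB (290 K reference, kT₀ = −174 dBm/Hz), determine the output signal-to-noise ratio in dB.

Noise floor: N = −174 + 10 log₁₀(B) + NF
10 log₁₀(1.64×10⁵) = 52.15 dB
N = −174 + 52.15 + 8.64 = −113.21 dBm
SNR = P_sig − N = −99.8 − (−113.21) = 13.41 dB → 13.4 dB

13.4 dB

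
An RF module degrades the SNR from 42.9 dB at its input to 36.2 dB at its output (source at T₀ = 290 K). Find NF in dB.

6.7 dB

NF (dB) = SNR_in(dB) − SNR_out(dB) when the source is at T₀
NF = 42.9 − 36.2 = 6.7 dB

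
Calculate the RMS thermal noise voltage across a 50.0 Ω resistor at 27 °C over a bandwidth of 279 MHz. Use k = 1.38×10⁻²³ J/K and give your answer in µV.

T = 27 °C + 273.15 = 300.15 K
V_n = √(4kTRB)
4kTRB = 4 × 1.38×10⁻²³ × 300.15 × 5.00×10¹ × 2.79×10⁸ = 2.31×10⁻¹⁰ V²
V_n = √(2.31×10⁻¹⁰) = 1.52×10⁻⁵ V = 15.2 µV

15.2 µV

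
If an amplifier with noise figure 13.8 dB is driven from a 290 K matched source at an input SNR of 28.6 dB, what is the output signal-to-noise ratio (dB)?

14.8 dB

By definition F = SNR_in/SNR_out, so in dB: SNR_out = SNR_in − NF
SNR_out = 28.6 − 13.8 = 14.8 dB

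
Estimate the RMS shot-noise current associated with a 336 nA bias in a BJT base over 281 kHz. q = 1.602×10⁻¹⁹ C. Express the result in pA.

I_n = √(2qI·B)
2qI·B = 2 × 1.602×10⁻¹⁹ × 3.36×10⁻⁷ × 2.81×10⁵ = 3.03×10⁻²⁰ A²
I_n = √(3.03×10⁻²⁰) = 1.74×10⁻¹⁰ A = 174 pA

174 pA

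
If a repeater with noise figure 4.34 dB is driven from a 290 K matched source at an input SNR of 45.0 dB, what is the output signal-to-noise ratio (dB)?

By definition F = SNR_in/SNR_out, so in dB: SNR_out = SNR_in − NF
SNR_out = 45.0 − 4.34 = 40.66 dB

40.66 dB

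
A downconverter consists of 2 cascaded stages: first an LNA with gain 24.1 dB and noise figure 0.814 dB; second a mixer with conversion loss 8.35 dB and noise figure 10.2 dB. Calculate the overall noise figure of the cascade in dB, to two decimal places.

0.94 dB

Convert to linear (a loss of L dB is a gain of −L dB): F_i = 10^(NF_i/10), G_i = 10^(G_i,dB/10)
  Stage 1: F_1 = 10^(0.814/10) = 1.206, G_1 = 10^(24.1/10) = 257.0
  Stage 2: F_2 = 10^(10.2/10) = 10.47, G_2 = 10^(−8.35/10) = 0.1462
Friis cascade:
  F = 1.206 + (10.47 − 1)/257.0 = 1.243
NF = 10 log₁₀(1.243) = 0.94 dB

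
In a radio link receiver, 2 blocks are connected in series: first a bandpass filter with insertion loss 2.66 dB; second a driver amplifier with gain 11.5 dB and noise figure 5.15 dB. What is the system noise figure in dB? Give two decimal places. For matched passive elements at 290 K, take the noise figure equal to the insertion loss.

Convert to linear (a loss of L dB is a gain of −L dB): F_i = 10^(NF_i/10), G_i = 10^(G_i,dB/10)
  Stage 1: F_1 = 10^(2.66/10) = 1.845, G_1 = 10^(−2.66/10) = 0.5420
  Stage 2: F_2 = 10^(5.15/10) = 3.273, G_2 = 10^(11.5/10) = 14.13
Friis cascade:
  F = 1.845 + (3.273 − 1)/0.5420 = 6.039
NF = 10 log₁₀(6.039) = 7.81 dB

7.81 dB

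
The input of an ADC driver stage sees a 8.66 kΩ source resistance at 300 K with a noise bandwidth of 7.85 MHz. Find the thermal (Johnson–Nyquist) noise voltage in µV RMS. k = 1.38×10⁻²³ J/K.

33.6 µV

V_n = √(4kTRB)
4kTRB = 4 × 1.38×10⁻²³ × 300 × 8.66×10³ × 7.85×10⁶ = 1.13×10⁻⁹ V²
V_n = √(1.13×10⁻⁹) = 3.36×10⁻⁵ V = 33.6 µV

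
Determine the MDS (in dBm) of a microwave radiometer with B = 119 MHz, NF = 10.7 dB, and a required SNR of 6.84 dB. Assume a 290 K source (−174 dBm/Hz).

Sensitivity = −174 + 10 log₁₀(B) + NF + SNR_min
= −174 + 80.76 + 10.7 + 6.84
= −75.70 dBm → −75.7 dBm

−75.7 dBm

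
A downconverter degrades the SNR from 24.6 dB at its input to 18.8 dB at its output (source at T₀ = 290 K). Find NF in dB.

NF (dB) = SNR_in(dB) − SNR_out(dB) when the source is at T₀
NF = 24.6 − 18.8 = 5.8 dB

5.8 dB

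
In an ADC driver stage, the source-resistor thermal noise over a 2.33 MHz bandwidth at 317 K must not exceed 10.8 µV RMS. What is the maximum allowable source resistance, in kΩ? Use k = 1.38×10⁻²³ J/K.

Johnson–Nyquist: V_n = √(4kTRB) ⇒ R = V_n² / (4kTB)
4kTB = 4 × 1.38×10⁻²³ × 317 × 2.33×10⁶ = 4.08×10⁻¹⁴
R = (1.08×10⁻⁵)² / 4.08×10⁻¹⁴ = 2.86×10³ Ω = 2.86 kΩ

2.86 kΩ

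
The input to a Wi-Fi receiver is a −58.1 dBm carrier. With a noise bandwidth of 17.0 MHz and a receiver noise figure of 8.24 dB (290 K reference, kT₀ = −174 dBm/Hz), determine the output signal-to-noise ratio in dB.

Noise floor: N = −174 + 10 log₁₀(B) + NF
10 log₁₀(1.70×10⁷) = 72.3 dB
N = −174 + 72.3 + 8.24 = −93.46 dBm
SNR = P_sig − N = −58.1 − (−93.46) = 35.36 dB → 35.4 dB

35.4 dB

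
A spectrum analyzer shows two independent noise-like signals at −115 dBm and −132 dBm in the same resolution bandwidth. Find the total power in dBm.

Convert to linear, add, convert back:
P₁ = 3.16×10⁻¹⁵ W, P₂ = 6.31×10⁻¹⁷ W
P_tot = 3.23×10⁻¹⁵ W → 10 log₁₀(P_tot / 10⁻³) = −114.9 dBm

−114.9 dBm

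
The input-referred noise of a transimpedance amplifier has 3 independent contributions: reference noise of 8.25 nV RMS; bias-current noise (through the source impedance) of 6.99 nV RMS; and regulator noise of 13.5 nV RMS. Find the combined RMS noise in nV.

Uncorrelated sources add in power (mean-square): V_tot = √(ΣV_i²)
V_tot = √[(8.25×10⁻⁹)² + (6.99×10⁻⁹)² + (1.35×10⁻⁸)²] = 1.73×10⁻⁸ V = 17.3 nV

17.3 nV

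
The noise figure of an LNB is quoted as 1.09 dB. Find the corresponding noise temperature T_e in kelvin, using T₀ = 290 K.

82.7 K

F = 10^(1.09/10) = 1.28529
T_e = (F − 1)·T₀ = (1.28529 − 1) × 290 = 82.7 K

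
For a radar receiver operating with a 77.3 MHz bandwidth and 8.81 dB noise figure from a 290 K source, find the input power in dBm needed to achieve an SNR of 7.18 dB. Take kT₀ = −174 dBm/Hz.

Sensitivity = −174 + 10 log₁₀(B) + NF + SNR_min
= −174 + 78.88 + 8.81 + 7.18
= −79.13 dBm → −79.1 dBm

−79.1 dBm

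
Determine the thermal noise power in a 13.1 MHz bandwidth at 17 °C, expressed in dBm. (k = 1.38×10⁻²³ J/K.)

T = 17 °C + 273.15 = 290.15 K
P_n = kTB = 1.38×10⁻²³ × 290.15 × 1.31×10⁷ = 5.25×10⁻¹⁴ W
In dBm: 10 log₁₀(5.25×10⁻¹⁴ / 10⁻³) = −102.8 dBm

−102.8 dBm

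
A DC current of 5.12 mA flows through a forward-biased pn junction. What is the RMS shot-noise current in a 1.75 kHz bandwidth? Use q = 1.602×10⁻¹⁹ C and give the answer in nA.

1.69 nA

I_n = √(2qI·B)
2qI·B = 2 × 1.602×10⁻¹⁹ × 5.12×10⁻³ × 1.75×10³ = 2.87×10⁻¹⁸ A²
I_n = √(2.87×10⁻¹⁸) = 1.69×10⁻⁹ A = 1.69 nA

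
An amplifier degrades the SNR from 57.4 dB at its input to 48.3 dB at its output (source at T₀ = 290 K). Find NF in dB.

9.1 dB

NF (dB) = SNR_in(dB) − SNR_out(dB) when the source is at T₀
NF = 57.4 − 48.3 = 9.1 dB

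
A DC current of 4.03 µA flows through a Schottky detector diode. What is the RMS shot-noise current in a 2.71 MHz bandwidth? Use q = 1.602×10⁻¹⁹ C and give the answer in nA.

1.87 nA

I_n = √(2qI·B)
2qI·B = 2 × 1.602×10⁻¹⁹ × 4.03×10⁻⁶ × 2.71×10⁶ = 3.50×10⁻¹⁸ A²
I_n = √(3.50×10⁻¹⁸) = 1.87×10⁻⁹ A = 1.87 nA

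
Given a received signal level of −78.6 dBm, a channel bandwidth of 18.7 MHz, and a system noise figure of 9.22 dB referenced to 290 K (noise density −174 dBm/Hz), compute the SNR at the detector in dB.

Noise floor: N = −174 + 10 log₁₀(B) + NF
10 log₁₀(1.87×10⁷) = 72.72 dB
N = −174 + 72.72 + 9.22 = −92.06 dBm
SNR = P_sig − N = −78.6 − (−92.06) = 13.46 dB → 13.5 dB

13.5 dB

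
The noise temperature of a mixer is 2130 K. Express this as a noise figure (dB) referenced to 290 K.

9.21 dB

F = 1 + T_e/T₀ = 1 + 2130/290 = 8.34483
NF = 10 log₁₀(8.34483) = 9.21 dB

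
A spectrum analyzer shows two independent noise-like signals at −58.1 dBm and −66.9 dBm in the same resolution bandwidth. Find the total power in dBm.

−57.6 dBm

Convert to linear, add, convert back:
P₁ = 1.55×10⁻⁹ W, P₂ = 2.04×10⁻¹⁰ W
P_tot = 1.75×10⁻⁹ W → 10 log₁₀(P_tot / 10⁻³) = −57.6 dBm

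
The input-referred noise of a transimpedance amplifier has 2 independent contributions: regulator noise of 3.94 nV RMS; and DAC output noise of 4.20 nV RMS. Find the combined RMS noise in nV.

Uncorrelated sources add in power (mean-square): V_tot = √(ΣV_i²)
V_tot = √[(3.94×10⁻⁹)² + (4.20×10⁻⁹)²] = 5.76×10⁻⁹ V = 5.76 nV

5.76 nV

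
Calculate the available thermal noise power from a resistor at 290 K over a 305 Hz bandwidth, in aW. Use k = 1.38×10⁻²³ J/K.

1.22 aW

P_n = kTB = 1.38×10⁻²³ × 290 × 3.05×10² = 1.22×10⁻¹⁸ W = 1.22 aW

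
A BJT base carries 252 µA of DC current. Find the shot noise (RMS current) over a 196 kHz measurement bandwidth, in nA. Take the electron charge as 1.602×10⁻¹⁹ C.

3.98 nA

I_n = √(2qI·B)
2qI·B = 2 × 1.602×10⁻¹⁹ × 2.52×10⁻⁴ × 1.96×10⁵ = 1.58×10⁻¹⁷ A²
I_n = √(1.58×10⁻¹⁷) = 3.98×10⁻⁹ A = 3.98 nA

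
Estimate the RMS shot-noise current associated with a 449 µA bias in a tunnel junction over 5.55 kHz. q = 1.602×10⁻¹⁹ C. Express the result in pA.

894 pA

I_n = √(2qI·B)
2qI·B = 2 × 1.602×10⁻¹⁹ × 4.49×10⁻⁴ × 5.55×10³ = 7.98×10⁻¹⁹ A²
I_n = √(7.98×10⁻¹⁹) = 8.94×10⁻¹⁰ A = 894 pA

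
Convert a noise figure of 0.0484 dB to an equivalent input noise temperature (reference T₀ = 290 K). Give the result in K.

3.25 K

F = 10^(0.0484/10) = 1.01121
T_e = (F − 1)·T₀ = (1.01121 − 1) × 290 = 3.25 K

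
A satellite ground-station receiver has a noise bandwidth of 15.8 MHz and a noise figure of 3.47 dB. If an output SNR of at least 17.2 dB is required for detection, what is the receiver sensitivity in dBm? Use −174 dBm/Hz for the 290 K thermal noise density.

Sensitivity = −174 + 10 log₁₀(B) + NF + SNR_min
= −174 + 71.99 + 3.47 + 17.2
= −81.34 dBm → −81.3 dBm

−81.3 dBm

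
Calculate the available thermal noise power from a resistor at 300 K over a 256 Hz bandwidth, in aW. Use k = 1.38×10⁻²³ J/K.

P_n = kTB = 1.38×10⁻²³ × 300 × 2.56×10² = 1.06×10⁻¹⁸ W = 1.06 aW

1.06 aW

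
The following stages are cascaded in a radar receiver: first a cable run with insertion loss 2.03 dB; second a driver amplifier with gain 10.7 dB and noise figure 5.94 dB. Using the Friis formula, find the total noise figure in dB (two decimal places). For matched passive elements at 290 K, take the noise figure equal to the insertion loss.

Convert to linear (a loss of L dB is a gain of −L dB): F_i = 10^(NF_i/10), G_i = 10^(G_i,dB/10)
  Stage 1: F_1 = 10^(2.03/10) = 1.596, G_1 = 10^(−2.03/10) = 0.6266
  Stage 2: F_2 = 10^(5.94/10) = 3.926, G_2 = 10^(10.7/10) = 11.75
Friis cascade:
  F = 1.596 + (3.926 − 1)/0.6266 = 6.266
NF = 10 log₁₀(6.266) = 7.97 dB

7.97 dB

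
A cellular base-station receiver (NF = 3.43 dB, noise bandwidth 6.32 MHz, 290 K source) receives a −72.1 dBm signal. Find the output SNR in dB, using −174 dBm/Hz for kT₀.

30.5 dB

Noise floor: N = −174 + 10 log₁₀(B) + NF
10 log₁₀(6.32×10⁶) = 68.01 dB
N = −174 + 68.01 + 3.43 = −102.56 dBm
SNR = P_sig − N = −72.1 − (−102.56) = 30.46 dB → 30.5 dB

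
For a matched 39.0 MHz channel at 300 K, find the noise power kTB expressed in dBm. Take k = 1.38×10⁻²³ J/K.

−97.9 dBm

P_n = kTB = 1.38×10⁻²³ × 300 × 3.90×10⁷ = 1.61×10⁻¹³ W
In dBm: 10 log₁₀(1.61×10⁻¹³ / 10⁻³) = −97.9 dBm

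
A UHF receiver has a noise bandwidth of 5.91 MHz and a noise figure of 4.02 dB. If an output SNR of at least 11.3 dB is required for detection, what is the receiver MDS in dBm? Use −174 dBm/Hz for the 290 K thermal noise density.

Sensitivity = −174 + 10 log₁₀(B) + NF + SNR_min
= −174 + 67.72 + 4.02 + 11.3
= −90.96 dBm → −91.0 dBm

−91.0 dBm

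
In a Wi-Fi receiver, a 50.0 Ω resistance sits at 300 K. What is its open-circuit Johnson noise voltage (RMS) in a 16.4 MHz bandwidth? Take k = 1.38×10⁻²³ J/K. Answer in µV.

V_n = √(4kTRB)
4kTRB = 4 × 1.38×10⁻²³ × 300 × 5.00×10¹ × 1.64×10⁷ = 1.36×10⁻¹¹ V²
V_n = √(1.36×10⁻¹¹) = 3.68×10⁻⁶ V = 3.68 µV

3.68 µV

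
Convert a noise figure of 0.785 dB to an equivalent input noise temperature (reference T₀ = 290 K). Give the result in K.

57.5 K

F = 10^(0.785/10) = 1.19812
T_e = (F − 1)·T₀ = (1.19812 − 1) × 290 = 57.5 K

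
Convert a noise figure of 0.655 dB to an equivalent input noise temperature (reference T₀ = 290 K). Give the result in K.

47.2 K

F = 10^(0.655/10) = 1.16279
T_e = (F − 1)·T₀ = (1.16279 − 1) × 290 = 47.2 K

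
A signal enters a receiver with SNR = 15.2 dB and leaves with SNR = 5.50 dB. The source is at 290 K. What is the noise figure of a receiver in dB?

9.70 dB

NF (dB) = SNR_in(dB) − SNR_out(dB) when the source is at T₀
NF = 15.2 − 5.50 = 9.70 dB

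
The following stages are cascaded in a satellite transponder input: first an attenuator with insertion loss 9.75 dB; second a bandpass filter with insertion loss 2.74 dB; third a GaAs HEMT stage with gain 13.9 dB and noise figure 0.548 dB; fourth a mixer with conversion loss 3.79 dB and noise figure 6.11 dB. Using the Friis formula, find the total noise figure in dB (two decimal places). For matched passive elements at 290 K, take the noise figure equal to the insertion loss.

Convert to linear (a loss of L dB is a gain of −L dB): F_i = 10^(NF_i/10), G_i = 10^(G_i,dB/10)
  Stage 1: F_1 = 10^(9.75/10) = 9.441, G_1 = 10^(−9.75/10) = 0.1059
  Stage 2: F_2 = 10^(2.74/10) = 1.879, G_2 = 10^(−2.74/10) = 0.5321
  Stage 3: F_3 = 10^(0.548/10) = 1.134, G_3 = 10^(13.9/10) = 24.55
  Stage 4: F_4 = 10^(6.11/10) = 4.083, G_4 = 10^(−3.79/10) = 0.4178
Friis cascade:
  F = 9.441 + (1.879 − 1)/0.1059 + (1.134 − 1)/0.05636 + (4.083 − 1)/1.384 = 22.36
NF = 10 log₁₀(22.36) = 13.49 dB

13.49 dB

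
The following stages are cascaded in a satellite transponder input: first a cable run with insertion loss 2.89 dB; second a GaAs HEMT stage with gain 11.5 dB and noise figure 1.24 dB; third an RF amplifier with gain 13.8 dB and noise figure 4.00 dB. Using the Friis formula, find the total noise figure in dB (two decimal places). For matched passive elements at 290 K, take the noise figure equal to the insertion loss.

Convert to linear (a loss of L dB is a gain of −L dB): F_i = 10^(NF_i/10), G_i = 10^(G_i,dB/10)
  Stage 1: F_1 = 10^(2.89/10) = 1.945, G_1 = 10^(−2.89/10) = 0.5140
  Stage 2: F_2 = 10^(1.24/10) = 1.330, G_2 = 10^(11.5/10) = 14.13
  Stage 3: F_3 = 10^(4.00/10) = 2.512, G_3 = 10^(13.8/10) = 23.99
Friis cascade:
  F = 1.945 + (1.330 − 1)/0.5140 + (2.512 − 1)/7.261 = 2.796
NF = 10 log₁₀(2.796) = 4.47 dB

4.47 dB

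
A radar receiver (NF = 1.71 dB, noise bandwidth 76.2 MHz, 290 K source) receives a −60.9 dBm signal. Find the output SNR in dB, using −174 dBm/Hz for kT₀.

Noise floor: N = −174 + 10 log₁₀(B) + NF
10 log₁₀(7.62×10⁷) = 78.82 dB
N = −174 + 78.82 + 1.71 = −93.47 dBm
SNR = P_sig − N = −60.9 − (−93.47) = 32.57 dB → 32.6 dB

32.6 dB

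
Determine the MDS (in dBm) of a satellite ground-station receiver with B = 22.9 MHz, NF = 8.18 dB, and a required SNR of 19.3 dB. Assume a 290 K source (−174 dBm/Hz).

−72.9 dBm

Sensitivity = −174 + 10 log₁₀(B) + NF + SNR_min
= −174 + 73.6 + 8.18 + 19.3
= −72.92 dBm → −72.9 dBm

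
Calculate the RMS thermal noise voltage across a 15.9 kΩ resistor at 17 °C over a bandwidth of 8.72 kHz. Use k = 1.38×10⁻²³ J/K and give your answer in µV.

1.49 µV

T = 17 °C + 273.15 = 290.15 K
V_n = √(4kTRB)
4kTRB = 4 × 1.38×10⁻²³ × 290.15 × 1.59×10⁴ × 8.72×10³ = 2.22×10⁻¹² V²
V_n = √(2.22×10⁻¹²) = 1.49×10⁻⁶ V = 1.49 µV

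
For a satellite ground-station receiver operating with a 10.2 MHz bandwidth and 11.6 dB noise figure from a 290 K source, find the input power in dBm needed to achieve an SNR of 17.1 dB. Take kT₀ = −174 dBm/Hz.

Sensitivity = −174 + 10 log₁₀(B) + NF + SNR_min
= −174 + 70.09 + 11.6 + 17.1
= −75.21 dBm → −75.2 dBm

−75.2 dBm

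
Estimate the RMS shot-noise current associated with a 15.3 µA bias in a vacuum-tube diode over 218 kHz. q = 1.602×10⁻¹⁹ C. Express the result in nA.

I_n = √(2qI·B)
2qI·B = 2 × 1.602×10⁻¹⁹ × 1.53×10⁻⁵ × 2.18×10⁵ = 1.07×10⁻¹⁸ A²
I_n = √(1.07×10⁻¹⁸) = 1.03×10⁻⁹ A = 1.03 nA

1.03 nA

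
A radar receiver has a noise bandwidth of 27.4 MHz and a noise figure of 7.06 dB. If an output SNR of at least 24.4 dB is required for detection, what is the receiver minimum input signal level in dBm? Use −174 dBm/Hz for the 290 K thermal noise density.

−68.2 dBm

Sensitivity = −174 + 10 log₁₀(B) + NF + SNR_min
= −174 + 74.38 + 7.06 + 24.4
= −68.16 dBm → −68.2 dBm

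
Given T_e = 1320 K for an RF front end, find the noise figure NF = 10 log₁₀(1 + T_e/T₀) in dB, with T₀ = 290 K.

7.44 dB

F = 1 + T_e/T₀ = 1 + 1320/290 = 5.55172
NF = 10 log₁₀(5.55172) = 7.44 dB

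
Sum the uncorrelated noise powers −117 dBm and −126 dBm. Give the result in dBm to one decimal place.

Convert to linear, add, convert back:
P₁ = 2.00×10⁻¹⁵ W, P₂ = 2.51×10⁻¹⁶ W
P_tot = 2.25×10⁻¹⁵ W → 10 log₁₀(P_tot / 10⁻³) = −116.5 dBm

−116.5 dBm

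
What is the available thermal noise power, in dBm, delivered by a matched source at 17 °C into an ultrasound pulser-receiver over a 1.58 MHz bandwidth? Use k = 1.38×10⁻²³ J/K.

T = 17 °C + 273.15 = 290.15 K
P_n = kTB = 1.38×10⁻²³ × 290.15 × 1.58×10⁶ = 6.33×10⁻¹⁵ W
In dBm: 10 log₁₀(6.33×10⁻¹⁵ / 10⁻³) = −112.0 dBm

−112.0 dBm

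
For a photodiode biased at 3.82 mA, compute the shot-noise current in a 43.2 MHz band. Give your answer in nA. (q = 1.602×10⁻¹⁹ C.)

230 nA

I_n = √(2qI·B)
2qI·B = 2 × 1.602×10⁻¹⁹ × 3.82×10⁻³ × 4.32×10⁷ = 5.29×10⁻¹⁴ A²
I_n = √(5.29×10⁻¹⁴) = 2.30×10⁻⁷ A = 230 nA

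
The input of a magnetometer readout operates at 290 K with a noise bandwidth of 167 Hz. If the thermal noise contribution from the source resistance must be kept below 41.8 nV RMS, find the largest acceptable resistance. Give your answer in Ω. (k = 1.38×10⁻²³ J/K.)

Johnson–Nyquist: V_n = √(4kTRB) ⇒ R = V_n² / (4kTB)
4kTB = 4 × 1.38×10⁻²³ × 290 × 1.67×10² = 2.67×10⁻¹⁸
R = (4.18×10⁻⁸)² / 2.67×10⁻¹⁸ = 6.54×10² Ω = 654 Ω

654 Ω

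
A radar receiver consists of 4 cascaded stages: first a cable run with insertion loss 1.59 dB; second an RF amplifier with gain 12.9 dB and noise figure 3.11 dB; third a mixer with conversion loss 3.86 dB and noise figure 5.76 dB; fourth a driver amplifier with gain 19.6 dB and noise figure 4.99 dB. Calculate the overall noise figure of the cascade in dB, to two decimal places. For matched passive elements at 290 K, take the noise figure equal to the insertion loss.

Convert to linear (a loss of L dB is a gain of −L dB): F_i = 10^(NF_i/10), G_i = 10^(G_i,dB/10)
  Stage 1: F_1 = 10^(1.59/10) = 1.442, G_1 = 10^(−1.59/10) = 0.6934
  Stage 2: F_2 = 10^(3.11/10) = 2.046, G_2 = 10^(12.9/10) = 19.50
  Stage 3: F_3 = 10^(5.76/10) = 3.767, G_3 = 10^(−3.86/10) = 0.4111
  Stage 4: F_4 = 10^(4.99/10) = 3.155, G_4 = 10^(19.6/10) = 91.20
Friis cascade:
  F = 1.442 + (2.046 − 1)/0.6934 + (3.767 − 1)/13.52 + (3.155 − 1)/5.559 = 3.544
NF = 10 log₁₀(3.544) = 5.49 dB

5.49 dB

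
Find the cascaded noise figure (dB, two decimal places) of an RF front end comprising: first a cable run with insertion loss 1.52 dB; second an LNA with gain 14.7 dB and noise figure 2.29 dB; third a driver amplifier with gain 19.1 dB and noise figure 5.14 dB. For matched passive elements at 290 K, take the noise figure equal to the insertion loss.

Convert to linear (a loss of L dB is a gain of −L dB): F_i = 10^(NF_i/10), G_i = 10^(G_i,dB/10)
  Stage 1: F_1 = 10^(1.52/10) = 1.419, G_1 = 10^(−1.52/10) = 0.7047
  Stage 2: F_2 = 10^(2.29/10) = 1.694, G_2 = 10^(14.7/10) = 29.51
  Stage 3: F_3 = 10^(5.14/10) = 3.266, G_3 = 10^(19.1/10) = 81.28
Friis cascade:
  F = 1.419 + (1.694 − 1)/0.7047 + (3.266 − 1)/20.80 = 2.513
NF = 10 log₁₀(2.513) = 4.00 dB

4.00 dB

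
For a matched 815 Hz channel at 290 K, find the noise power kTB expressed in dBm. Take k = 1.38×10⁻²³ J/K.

P_n = kTB = 1.38×10⁻²³ × 290 × 8.15×10² = 3.26×10⁻¹⁸ W
In dBm: 10 log₁₀(3.26×10⁻¹⁸ / 10⁻³) = −144.9 dBm

−144.9 dBm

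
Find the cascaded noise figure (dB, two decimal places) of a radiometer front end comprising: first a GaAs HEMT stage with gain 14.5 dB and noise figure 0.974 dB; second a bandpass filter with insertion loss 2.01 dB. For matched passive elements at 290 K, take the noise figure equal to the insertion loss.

1.05 dB

Convert to linear (a loss of L dB is a gain of −L dB): F_i = 10^(NF_i/10), G_i = 10^(G_i,dB/10)
  Stage 1: F_1 = 10^(0.974/10) = 1.251, G_1 = 10^(14.5/10) = 28.18
  Stage 2: F_2 = 10^(2.01/10) = 1.589, G_2 = 10^(−2.01/10) = 0.6295
Friis cascade:
  F = 1.251 + (1.589 − 1)/28.18 = 1.272
NF = 10 log₁₀(1.272) = 1.05 dB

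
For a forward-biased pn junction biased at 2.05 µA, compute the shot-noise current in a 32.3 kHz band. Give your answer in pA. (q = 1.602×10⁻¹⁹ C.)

I_n = √(2qI·B)
2qI·B = 2 × 1.602×10⁻¹⁹ × 2.05×10⁻⁶ × 3.23×10⁴ = 2.12×10⁻²⁰ A²
I_n = √(2.12×10⁻²⁰) = 1.46×10⁻¹⁰ A = 146 pA

146 pA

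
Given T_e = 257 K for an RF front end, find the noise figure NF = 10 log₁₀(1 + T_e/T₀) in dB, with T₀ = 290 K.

2.76 dB

F = 1 + T_e/T₀ = 1 + 257/290 = 1.88621
NF = 10 log₁₀(1.88621) = 2.76 dB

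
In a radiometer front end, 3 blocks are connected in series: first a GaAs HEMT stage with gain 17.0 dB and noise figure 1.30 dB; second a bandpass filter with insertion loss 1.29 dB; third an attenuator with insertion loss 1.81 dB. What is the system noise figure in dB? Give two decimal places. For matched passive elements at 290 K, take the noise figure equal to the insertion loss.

1.37 dB

Convert to linear (a loss of L dB is a gain of −L dB): F_i = 10^(NF_i/10), G_i = 10^(G_i,dB/10)
  Stage 1: F_1 = 10^(1.30/10) = 1.349, G_1 = 10^(17.0/10) = 50.12
  Stage 2: F_2 = 10^(1.29/10) = 1.346, G_2 = 10^(−1.29/10) = 0.7430
  Stage 3: F_3 = 10^(1.81/10) = 1.517, G_3 = 10^(−1.81/10) = 0.6592
Friis cascade:
  F = 1.349 + (1.346 − 1)/50.12 + (1.517 − 1)/37.24 = 1.370
NF = 10 log₁₀(1.370) = 1.37 dB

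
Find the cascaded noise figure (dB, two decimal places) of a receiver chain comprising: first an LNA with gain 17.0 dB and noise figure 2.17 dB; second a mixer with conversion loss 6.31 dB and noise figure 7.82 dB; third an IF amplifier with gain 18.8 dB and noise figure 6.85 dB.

3.17 dB

Convert to linear (a loss of L dB is a gain of −L dB): F_i = 10^(NF_i/10), G_i = 10^(G_i,dB/10)
  Stage 1: F_1 = 10^(2.17/10) = 1.648, G_1 = 10^(17.0/10) = 50.12
  Stage 2: F_2 = 10^(7.82/10) = 6.053, G_2 = 10^(−6.31/10) = 0.2339
  Stage 3: F_3 = 10^(6.85/10) = 4.842, G_3 = 10^(18.8/10) = 75.86
Friis cascade:
  F = 1.648 + (6.053 − 1)/50.12 + (4.842 − 1)/11.72 = 2.077
NF = 10 log₁₀(2.077) = 3.17 dB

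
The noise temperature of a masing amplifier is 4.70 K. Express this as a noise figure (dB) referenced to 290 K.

F = 1 + T_e/T₀ = 1 + 4.70/290 = 1.01621
NF = 10 log₁₀(1.01621) = 0.070 dB

0.070 dB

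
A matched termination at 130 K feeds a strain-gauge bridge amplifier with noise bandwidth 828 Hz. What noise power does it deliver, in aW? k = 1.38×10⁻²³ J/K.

1.49 aW

P_n = kTB = 1.38×10⁻²³ × 130 × 8.28×10² = 1.49×10⁻¹⁸ W = 1.49 aW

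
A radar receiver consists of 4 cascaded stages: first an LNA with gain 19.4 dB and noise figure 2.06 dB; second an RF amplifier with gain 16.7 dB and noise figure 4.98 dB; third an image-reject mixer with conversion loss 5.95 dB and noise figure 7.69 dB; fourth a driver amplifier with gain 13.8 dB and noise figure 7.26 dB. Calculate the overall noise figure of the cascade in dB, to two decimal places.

2.14 dB

Convert to linear (a loss of L dB is a gain of −L dB): F_i = 10^(NF_i/10), G_i = 10^(G_i,dB/10)
  Stage 1: F_1 = 10^(2.06/10) = 1.607, G_1 = 10^(19.4/10) = 87.10
  Stage 2: F_2 = 10^(4.98/10) = 3.148, G_2 = 10^(16.7/10) = 46.77
  Stage 3: F_3 = 10^(7.69/10) = 5.875, G_3 = 10^(−5.95/10) = 0.2541
  Stage 4: F_4 = 10^(7.26/10) = 5.321, G_4 = 10^(13.8/10) = 23.99
Friis cascade:
  F = 1.607 + (3.148 − 1)/87.10 + (5.875 − 1)/4074 + (5.321 − 1)/1035 = 1.637
NF = 10 log₁₀(1.637) = 2.14 dB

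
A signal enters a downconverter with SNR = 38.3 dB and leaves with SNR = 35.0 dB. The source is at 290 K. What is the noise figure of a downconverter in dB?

3.3 dB

NF (dB) = SNR_in(dB) − SNR_out(dB) when the source is at T₀
NF = 38.3 − 35.0 = 3.3 dB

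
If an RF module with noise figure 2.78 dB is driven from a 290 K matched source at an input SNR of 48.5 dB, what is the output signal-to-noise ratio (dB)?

45.72 dB

By definition F = SNR_in/SNR_out, so in dB: SNR_out = SNR_in − NF
SNR_out = 48.5 − 2.78 = 45.72 dB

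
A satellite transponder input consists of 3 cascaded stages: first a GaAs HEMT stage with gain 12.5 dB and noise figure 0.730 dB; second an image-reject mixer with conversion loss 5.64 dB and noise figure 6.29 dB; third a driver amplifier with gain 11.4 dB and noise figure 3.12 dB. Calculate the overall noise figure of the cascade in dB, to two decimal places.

Convert to linear (a loss of L dB is a gain of −L dB): F_i = 10^(NF_i/10), G_i = 10^(G_i,dB/10)
  Stage 1: F_1 = 10^(0.730/10) = 1.183, G_1 = 10^(12.5/10) = 17.78
  Stage 2: F_2 = 10^(6.29/10) = 4.256, G_2 = 10^(−5.64/10) = 0.2729
  Stage 3: F_3 = 10^(3.12/10) = 2.051, G_3 = 10^(11.4/10) = 13.80
Friis cascade:
  F = 1.183 + (4.256 − 1)/17.78 + (2.051 − 1)/4.853 = 1.583
NF = 10 log₁₀(1.583) = 1.99 dB

1.99 dB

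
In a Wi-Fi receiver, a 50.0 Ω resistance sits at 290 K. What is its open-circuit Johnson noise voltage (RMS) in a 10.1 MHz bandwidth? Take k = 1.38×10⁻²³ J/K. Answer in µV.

2.84 µV

V_n = √(4kTRB)
4kTRB = 4 × 1.38×10⁻²³ × 290 × 5.00×10¹ × 1.01×10⁷ = 8.08×10⁻¹² V²
V_n = √(8.08×10⁻¹²) = 2.84×10⁻⁶ V = 2.84 µV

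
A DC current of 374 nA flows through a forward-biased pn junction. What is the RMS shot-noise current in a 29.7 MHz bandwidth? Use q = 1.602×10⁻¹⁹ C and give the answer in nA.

1.89 nA

I_n = √(2qI·B)
2qI·B = 2 × 1.602×10⁻¹⁹ × 3.74×10⁻⁷ × 2.97×10⁷ = 3.56×10⁻¹⁸ A²
I_n = √(3.56×10⁻¹⁸) = 1.89×10⁻⁹ A = 1.89 nA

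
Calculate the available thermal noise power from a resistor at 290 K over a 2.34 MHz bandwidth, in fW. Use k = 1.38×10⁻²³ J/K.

P_n = kTB = 1.38×10⁻²³ × 290 × 2.34×10⁶ = 9.36×10⁻¹⁵ W = 9.36 fW

9.36 fW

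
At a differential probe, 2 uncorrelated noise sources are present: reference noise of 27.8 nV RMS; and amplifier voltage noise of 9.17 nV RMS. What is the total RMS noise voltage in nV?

Uncorrelated sources add in power (mean-square): V_tot = √(ΣV_i²)
V_tot = √[(2.78×10⁻⁸)² + (9.17×10⁻⁹)²] = 2.93×10⁻⁸ V = 29.3 nV

29.3 nV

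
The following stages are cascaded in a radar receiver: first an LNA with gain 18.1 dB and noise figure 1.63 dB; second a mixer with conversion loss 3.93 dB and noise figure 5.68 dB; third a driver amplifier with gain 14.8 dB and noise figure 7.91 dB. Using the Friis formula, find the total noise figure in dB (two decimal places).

2.29 dB

Convert to linear (a loss of L dB is a gain of −L dB): F_i = 10^(NF_i/10), G_i = 10^(G_i,dB/10)
  Stage 1: F_1 = 10^(1.63/10) = 1.455, G_1 = 10^(18.1/10) = 64.57
  Stage 2: F_2 = 10^(5.68/10) = 3.698, G_2 = 10^(−3.93/10) = 0.4046
  Stage 3: F_3 = 10^(7.91/10) = 6.180, G_3 = 10^(14.8/10) = 30.20
Friis cascade:
  F = 1.455 + (3.698 − 1)/64.57 + (6.180 − 1)/26.12 = 1.696
NF = 10 log₁₀(1.696) = 2.29 dB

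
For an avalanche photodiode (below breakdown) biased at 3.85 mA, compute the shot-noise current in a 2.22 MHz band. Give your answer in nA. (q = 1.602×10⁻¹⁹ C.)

52.3 nA

I_n = √(2qI·B)
2qI·B = 2 × 1.602×10⁻¹⁹ × 3.85×10⁻³ × 2.22×10⁶ = 2.74×10⁻¹⁵ A²
I_n = √(2.74×10⁻¹⁵) = 5.23×10⁻⁸ A = 52.3 nA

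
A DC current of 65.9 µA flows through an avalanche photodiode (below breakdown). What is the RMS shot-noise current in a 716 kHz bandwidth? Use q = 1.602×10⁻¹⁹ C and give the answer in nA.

I_n = √(2qI·B)
2qI·B = 2 × 1.602×10⁻¹⁹ × 6.59×10⁻⁵ × 7.16×10⁵ = 1.51×10⁻¹⁷ A²
I_n = √(1.51×10⁻¹⁷) = 3.89×10⁻⁹ A = 3.89 nA

3.89 nA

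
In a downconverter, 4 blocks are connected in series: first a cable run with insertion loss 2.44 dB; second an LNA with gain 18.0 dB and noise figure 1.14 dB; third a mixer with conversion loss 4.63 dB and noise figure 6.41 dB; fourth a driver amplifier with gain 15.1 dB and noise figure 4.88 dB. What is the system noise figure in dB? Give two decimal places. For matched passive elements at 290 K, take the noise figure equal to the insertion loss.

4.05 dB

Convert to linear (a loss of L dB is a gain of −L dB): F_i = 10^(NF_i/10), G_i = 10^(G_i,dB/10)
  Stage 1: F_1 = 10^(2.44/10) = 1.754, G_1 = 10^(−2.44/10) = 0.5702
  Stage 2: F_2 = 10^(1.14/10) = 1.300, G_2 = 10^(18.0/10) = 63.10
  Stage 3: F_3 = 10^(6.41/10) = 4.375, G_3 = 10^(−4.63/10) = 0.3443
  Stage 4: F_4 = 10^(4.88/10) = 3.076, G_4 = 10^(15.1/10) = 32.36
Friis cascade:
  F = 1.754 + (1.300 − 1)/0.5702 + (4.375 − 1)/35.97 + (3.076 − 1)/12.39 = 2.542
NF = 10 log₁₀(2.542) = 4.05 dB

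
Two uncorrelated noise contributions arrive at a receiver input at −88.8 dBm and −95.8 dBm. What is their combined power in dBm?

Convert to linear, add, convert back:
P₁ = 1.32×10⁻¹² W, P₂ = 2.63×10⁻¹³ W
P_tot = 1.58×10⁻¹² W → 10 log₁₀(P_tot / 10⁻³) = −88.0 dBm

−88.0 dBm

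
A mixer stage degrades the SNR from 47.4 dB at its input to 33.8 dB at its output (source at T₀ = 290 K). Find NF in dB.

NF (dB) = SNR_in(dB) − SNR_out(dB) when the source is at T₀
NF = 47.4 − 33.8 = 13.6 dB

13.6 dB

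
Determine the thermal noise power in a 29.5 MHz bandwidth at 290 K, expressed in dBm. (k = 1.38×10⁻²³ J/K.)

−99.3 dBm

P_n = kTB = 1.38×10⁻²³ × 290 × 2.95×10⁷ = 1.18×10⁻¹³ W
In dBm: 10 log₁₀(1.18×10⁻¹³ / 10⁻³) = −99.3 dBm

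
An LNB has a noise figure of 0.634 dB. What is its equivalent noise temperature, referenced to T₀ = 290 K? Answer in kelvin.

45.6 K

F = 10^(0.634/10) = 1.15718
T_e = (F − 1)·T₀ = (1.15718 − 1) × 290 = 45.6 K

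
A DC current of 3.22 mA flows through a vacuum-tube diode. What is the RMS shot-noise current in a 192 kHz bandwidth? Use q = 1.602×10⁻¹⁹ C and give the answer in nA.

14.1 nA

I_n = √(2qI·B)
2qI·B = 2 × 1.602×10⁻¹⁹ × 3.22×10⁻³ × 1.92×10⁵ = 1.98×10⁻¹⁶ A²
I_n = √(1.98×10⁻¹⁶) = 1.41×10⁻⁸ A = 14.1 nA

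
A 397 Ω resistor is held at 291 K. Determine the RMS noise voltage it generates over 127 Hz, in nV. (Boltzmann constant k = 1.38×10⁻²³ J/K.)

28.5 nV

V_n = √(4kTRB)
4kTRB = 4 × 1.38×10⁻²³ × 291 × 3.97×10² × 1.27×10² = 8.10×10⁻¹⁶ V²
V_n = √(8.10×10⁻¹⁶) = 2.85×10⁻⁸ V = 28.5 nV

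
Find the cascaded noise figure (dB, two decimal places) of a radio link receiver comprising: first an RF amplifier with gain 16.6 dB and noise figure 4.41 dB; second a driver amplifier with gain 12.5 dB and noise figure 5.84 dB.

Convert to linear (a loss of L dB is a gain of −L dB): F_i = 10^(NF_i/10), G_i = 10^(G_i,dB/10)
  Stage 1: F_1 = 10^(4.41/10) = 2.761, G_1 = 10^(16.6/10) = 45.71
  Stage 2: F_2 = 10^(5.84/10) = 3.837, G_2 = 10^(12.5/10) = 17.78
Friis cascade:
  F = 2.761 + (3.837 − 1)/45.71 = 2.823
NF = 10 log₁₀(2.823) = 4.51 dB

4.51 dB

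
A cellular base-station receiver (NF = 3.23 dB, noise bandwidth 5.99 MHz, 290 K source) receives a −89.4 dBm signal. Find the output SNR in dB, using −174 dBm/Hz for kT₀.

13.6 dB

Noise floor: N = −174 + 10 log₁₀(B) + NF
10 log₁₀(5.99×10⁶) = 67.77 dB
N = −174 + 67.77 + 3.23 = −103.00 dBm
SNR = P_sig − N = −89.4 − (−103.00) = 13.60 dB → 13.6 dB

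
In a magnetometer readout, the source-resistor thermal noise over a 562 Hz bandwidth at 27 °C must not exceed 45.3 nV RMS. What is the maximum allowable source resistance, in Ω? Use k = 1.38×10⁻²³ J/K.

T = 27 °C + 273.15 = 300.15 K
Johnson–Nyquist: V_n = √(4kTRB) ⇒ R = V_n² / (4kTB)
4kTB = 4 × 1.38×10⁻²³ × 300.15 × 5.62×10² = 9.31×10⁻¹⁸
R = (4.53×10⁻⁸)² / 9.31×10⁻¹⁸ = 2.20×10² Ω = 220 Ω

220 Ω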